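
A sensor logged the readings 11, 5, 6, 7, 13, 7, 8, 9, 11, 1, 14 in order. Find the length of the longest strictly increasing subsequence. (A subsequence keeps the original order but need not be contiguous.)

7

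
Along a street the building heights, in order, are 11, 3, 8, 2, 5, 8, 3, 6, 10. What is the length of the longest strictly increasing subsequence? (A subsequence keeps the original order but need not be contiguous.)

4

Let dp[i] be the length of the longest such subsequence ending at index i:
i:      1  2  3  4  5  6  7  8  9
a[i]:  11  3  8  2  5  8  3  6 10
dp:     1  1  2  1  2  3  2  3  4
Maximum dp value is 4.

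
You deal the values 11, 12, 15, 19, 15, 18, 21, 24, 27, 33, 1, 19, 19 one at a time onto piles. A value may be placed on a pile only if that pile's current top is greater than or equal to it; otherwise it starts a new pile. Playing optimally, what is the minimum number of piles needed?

Place each on the leftmost legal pile:
11 → new pile 1 (tops now [11])
12 → new pile 2 (tops now [11, 12])
15 → new pile 3 (tops now [11, 12, 15])
19 → new pile 4 (tops now [11, 12, 15, 19])
15 → pile 3 (tops now [11, 12, 15, 19])
18 → pile 4 (tops now [11, 12, 15, 18])
21 → new pile 5 (tops now [11, 12, 15, 18, 21])
24 → new pile 6 (tops now [11, 12, 15, 18, 21, 24])
27 → new pile 7 (tops now [11, 12, 15, 18, 21, 24, 27])
33 → new pile 8 (tops now [11, 12, 15, 18, 21, 24, 27, 33])
1 → pile 1 (tops now [1, 12, 15, 18, 21, 24, 27, 33])
19 → pile 5 (tops now [1, 12, 15, 18, 19, 24, 27, 33])
19 → pile 5 (tops now [1, 12, 15, 18, 19, 24, 27, 33])
Eight piles.

8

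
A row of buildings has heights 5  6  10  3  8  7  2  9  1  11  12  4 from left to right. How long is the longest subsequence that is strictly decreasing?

5

Let dp[i] be the longest strictly decreasing subsequence ending at i:
i:      1  2  3  4  5  6  7  8  9 10 11 12
a[i]:   5  6 10  3  8  7  2  9  1 11 12  4
dp:     1  1  1  2  2  3  4  2  5  1  1  4
Maximum is 5.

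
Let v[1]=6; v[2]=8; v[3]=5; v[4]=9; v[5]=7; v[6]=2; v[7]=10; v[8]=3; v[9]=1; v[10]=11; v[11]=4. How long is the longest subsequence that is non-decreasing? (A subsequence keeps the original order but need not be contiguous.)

5

Track the smallest tail for each achievable length (allowing ties):
6 → extends → [6]
8 → extends → [6, 8]
5 → replaces 6 → [5, 8]
9 → extends → [5, 8, 9]
7 → replaces 8 → [5, 7, 9]
2 → replaces 5 → [2, 7, 9]
10 → extends → [2, 7, 9, 10]
3 → replaces 7 → [2, 3, 9, 10]
1 → replaces 2 → [1, 3, 9, 10]
11 → extends → [1, 3, 9, 10, 11]
4 → replaces 9 → [1, 3, 4, 10, 11]
Five tails, so the longest non-decreasing subsequence has length 5 (e.g. 6, 8, 9, 10, 11).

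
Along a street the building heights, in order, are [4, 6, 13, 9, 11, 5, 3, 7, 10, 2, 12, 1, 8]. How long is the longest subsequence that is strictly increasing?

Track the smallest tail for each achievable length (strict):
4 → extends → [4]
6 → extends → [4, 6]
13 → extends → [4, 6, 13]
9 → replaces 13 → [4, 6, 9]
11 → extends → [4, 6, 9, 11]
5 → replaces 6 → [4, 5, 9, 11]
3 → replaces 4 → [3, 5, 9, 11]
7 → replaces 9 → [3, 5, 7, 11]
10 → replaces 11 → [3, 5, 7, 10]
2 → replaces 3 → [2, 5, 7, 10]
12 → extends → [2, 5, 7, 10, 12]
1 → replaces 2 → [1, 5, 7, 10, 12]
8 → replaces 10 → [1, 5, 7, 8, 12]
Five tails, so the longest strictly increasing subsequence has length 5 (e.g. 4, 6, 9, 11, 12).

5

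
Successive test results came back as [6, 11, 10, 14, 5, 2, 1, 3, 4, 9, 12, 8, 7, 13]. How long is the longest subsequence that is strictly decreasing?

5

Negate each value so 'decreasing' becomes 'increasing', then run patience tails on the negated sequence:
-6 → extends → [-6]
-11 → replaces -6 → [-11]
-10 → extends → [-11, -10]
-14 → replaces -11 → [-14, -10]
-5 → extends → [-14, -10, -5]
-2 → extends → [-14, -10, -5, -2]
-1 → extends → [-14, -10, -5, -2, -1]
-3 → replaces -2 → [-14, -10, -5, -3, -1]
-4 → replaces -3 → [-14, -10, -5, -4, -1]
-9 → replaces -5 → [-14, -10, -9, -4, -1]
-12 → replaces -10 → [-14, -12, -9, -4, -1]
-8 → replaces -4 → [-14, -12, -9, -8, -1]
-7 → replaces -1 → [-14, -12, -9, -8, -7]
-13 → replaces -12 → [-14, -13, -9, -8, -7]
Five tails, so the longest strictly decreasing subsequence of the original has length 5.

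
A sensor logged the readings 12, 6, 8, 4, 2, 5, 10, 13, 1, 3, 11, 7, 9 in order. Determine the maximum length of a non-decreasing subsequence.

Let dp[i] be the length of the longest such subsequence ending at index i:
i:      1  2  3  4  5  6  7  8  9 10 11 12 13
a[i]:  12  6  8  4  2  5 10 13  1  3 11  7  9
dp:     1  1  2  1  1  2  3  4  1  2  4  3  4
Maximum dp value is 4.

4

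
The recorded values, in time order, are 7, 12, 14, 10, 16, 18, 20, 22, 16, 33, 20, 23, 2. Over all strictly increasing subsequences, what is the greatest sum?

142

Let S[i] be the best sum of a strictly increasing subsequence ending at i:
i:       1   2   3   4   5   6   7   8   9  10  11  12  13
a[i]:    7  12  14  10  16  18  20  22  16  33  20  23   2
S:       7  19  33  17  49  67  87 109  49 142  87 132   2
Maximum is 142 (e.g. 7 + 12 + 14 + 16 + 18 + 20 + 22 + 33).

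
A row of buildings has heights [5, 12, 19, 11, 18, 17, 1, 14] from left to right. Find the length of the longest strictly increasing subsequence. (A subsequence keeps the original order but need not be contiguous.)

3

Let dp[i] be the length of the longest such subsequence ending at index i:
i:      1  2  3  4  5  6  7  8
a[i]:   5 12 19 11 18 17  1 14
dp:     1  2  3  2  3  3  1  3
Maximum dp value is 3.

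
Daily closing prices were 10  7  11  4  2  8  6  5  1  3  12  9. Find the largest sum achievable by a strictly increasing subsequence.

Let S[i] be the best sum of a strictly increasing subsequence ending at i:
i:      1  2  3  4  5  6  7  8  9 10 11 12
a[i]:  10  7 11  4  2  8  6  5  1  3 12  9
S:     10  7 21  4  2 15 10  9  1  5 33 24
Maximum is 33 (e.g. 10 + 11 + 12).

33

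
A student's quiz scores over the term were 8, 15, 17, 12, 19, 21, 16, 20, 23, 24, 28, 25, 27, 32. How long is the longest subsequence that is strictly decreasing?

Negate each value so 'decreasing' becomes 'increasing', then run patience tails on the negated sequence:
-8 → extends → [-8]
-15 → replaces -8 → [-15]
-17 → replaces -15 → [-17]
-12 → extends → [-17, -12]
-19 → replaces -17 → [-19, -12]
-21 → replaces -19 → [-21, -12]
-16 → replaces -12 → [-21, -16]
-20 → replaces -16 → [-21, -20]
-23 → replaces -21 → [-23, -20]
-24 → replaces -23 → [-24, -20]
-28 → replaces -24 → [-28, -20]
-25 → replaces -20 → [-28, -25]
-27 → replaces -25 → [-28, -27]
-32 → replaces -28 → [-32, -27]
Two tails, so the longest strictly decreasing subsequence of the original has length 2.

2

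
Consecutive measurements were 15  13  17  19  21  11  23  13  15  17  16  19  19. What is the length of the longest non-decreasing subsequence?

6

Let dp[i] be the length of the longest such subsequence ending at index i:
i:      1  2  3  4  5  6  7  8  9 10 11 12 13
a[i]:  15 13 17 19 21 11 23 13 15 17 16 19 19
dp:     1  1  2  3  4  1  5  2  3  4  4  5  6
Maximum dp value is 6.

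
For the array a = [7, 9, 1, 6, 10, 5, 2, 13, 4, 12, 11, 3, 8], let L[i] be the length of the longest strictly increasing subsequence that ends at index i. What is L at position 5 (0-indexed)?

dp[i] = 1 + max{dp[j] : j<i, a[j]<a[i]} (or 1 if no such j):
i:      0  1  2  3  4  5  6  7  8  9 10 11 12
a[i]:   7  9  1  6 10  5  2 13  4 12 11  3  8
dp:     1  2  1  2  3  2  2  4  3  4  4  3  4
At index 5 the value is 2.

2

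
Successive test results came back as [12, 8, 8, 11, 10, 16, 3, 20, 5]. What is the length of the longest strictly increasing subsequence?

4

Track the smallest tail for each achievable length (strict):
12 → extends → [12]
8 → replaces 12 → [8]
8 → already a tail → [8]
11 → extends → [8, 11]
10 → replaces 11 → [8, 10]
16 → extends → [8, 10, 16]
3 → replaces 8 → [3, 10, 16]
20 → extends → [3, 10, 16, 20]
5 → replaces 10 → [3, 5, 16, 20]
Four tails, so the longest strictly increasing subsequence has length 4 (e.g. 8, 11, 16, 20).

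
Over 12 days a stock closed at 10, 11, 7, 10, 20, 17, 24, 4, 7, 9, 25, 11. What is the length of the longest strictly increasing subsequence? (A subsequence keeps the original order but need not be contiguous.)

Track the smallest tail for each achievable length (strict):
10 → extends → [10]
11 → extends → [10, 11]
7 → replaces 10 → [7, 11]
10 → replaces 11 → [7, 10]
20 → extends → [7, 10, 20]
17 → replaces 20 → [7, 10, 17]
24 → extends → [7, 10, 17, 24]
4 → replaces 7 → [4, 10, 17, 24]
7 → replaces 10 → [4, 7, 17, 24]
9 → replaces 17 → [4, 7, 9, 24]
25 → extends → [4, 7, 9, 24, 25]
11 → replaces 24 → [4, 7, 9, 11, 25]
Five tails, so the longest strictly increasing subsequence has length 5 (e.g. 10, 11, 20, 24, 25).

5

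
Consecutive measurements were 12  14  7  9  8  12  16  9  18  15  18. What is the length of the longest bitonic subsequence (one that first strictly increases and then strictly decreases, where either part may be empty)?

inc[i] = longest strictly increasing subsequence ending at i; dec[i] = longest strictly decreasing subsequence starting at i:
i:      1  2  3  4  5  6  7  8  9 10 11
a[i]:  12 14  7  9  8 12 16  9 18 15 18
inc:    1  2  1  2  2  3  4  3  5  4  5
dec:    3  3  1  2  1  2  2  1  2  1  1
Best peak at i=9 (value 18): inc=5, dec=2, length 5+2−1 = 6.

6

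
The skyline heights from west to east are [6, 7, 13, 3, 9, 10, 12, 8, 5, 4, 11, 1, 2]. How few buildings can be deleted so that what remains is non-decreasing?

8

Fewest deletions = n − (longest non-decreasing subsequence).
i:      1  2  3  4  5  6  7  8  9 10 11 12 13
a[i]:   6  7 13  3  9 10 12  8  5  4 11  1  2
dp:     1  2  3  1  3  4  5  3  2  2  5  1  2
max dp = 5, so deletions = 13 − 5 = 8.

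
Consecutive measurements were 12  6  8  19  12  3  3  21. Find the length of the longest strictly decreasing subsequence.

3

Let dp[i] be the longest strictly decreasing subsequence ending at i:
i:      1  2  3  4  5  6  7  8
a[i]:  12  6  8 19 12  3  3 21
dp:     1  2  2  1  2  3  3  1
Maximum is 3.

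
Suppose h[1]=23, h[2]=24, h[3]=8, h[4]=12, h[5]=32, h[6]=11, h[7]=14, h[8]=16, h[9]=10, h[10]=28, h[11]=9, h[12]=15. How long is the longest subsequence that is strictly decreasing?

Negate each value so 'decreasing' becomes 'increasing', then run patience tails on the negated sequence:
-23 → extends → [-23]
-24 → replaces -23 → [-24]
-8 → extends → [-24, -8]
-12 → replaces -8 → [-24, -12]
-32 → replaces -24 → [-32, -12]
-11 → extends → [-32, -12, -11]
-14 → replaces -12 → [-32, -14, -11]
-16 → replaces -14 → [-32, -16, -11]
-10 → extends → [-32, -16, -11, -10]
-28 → replaces -16 → [-32, -28, -11, -10]
-9 → extends → [-32, -28, -11, -10, -9]
-15 → replaces -11 → [-32, -28, -15, -10, -9]
Five tails, so the longest strictly decreasing subsequence of the original has length 5.

5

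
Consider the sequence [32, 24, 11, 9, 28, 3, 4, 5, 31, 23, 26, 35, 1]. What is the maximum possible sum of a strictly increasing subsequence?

118

Let S[i] be the best sum of a strictly increasing subsequence ending at i:
i:       1   2   3   4   5   6   7   8   9  10  11  12  13
a[i]:   32  24  11   9  28   3   4   5  31  23  26  35   1
S:      32  24  11   9  52   3   7  12  83  35  61 118   1
Maximum is 118 (e.g. 24 + 28 + 31 + 35).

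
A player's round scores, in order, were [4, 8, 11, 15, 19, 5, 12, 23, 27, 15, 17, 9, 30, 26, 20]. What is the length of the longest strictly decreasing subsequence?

Negate each value so 'decreasing' becomes 'increasing', then run patience tails on the negated sequence:
-4 → extends → [-4]
-8 → replaces -4 → [-8]
-11 → replaces -8 → [-11]
-15 → replaces -11 → [-15]
-19 → replaces -15 → [-19]
-5 → extends → [-19, -5]
-12 → replaces -5 → [-19, -12]
-23 → replaces -19 → [-23, -12]
-27 → replaces -23 → [-27, -12]
-15 → replaces -12 → [-27, -15]
-17 → replaces -15 → [-27, -17]
-9 → extends → [-27, -17, -9]
-30 → replaces -27 → [-30, -17, -9]
-26 → replaces -17 → [-30, -26, -9]
-20 → replaces -9 → [-30, -26, -20]
Three tails, so the longest strictly decreasing subsequence of the original has length 3.

3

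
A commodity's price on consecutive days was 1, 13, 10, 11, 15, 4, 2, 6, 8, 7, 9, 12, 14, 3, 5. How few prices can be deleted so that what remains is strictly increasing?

8

Fewest deletions = n − (longest strictly increasing subsequence).
Patience tails:
1 → extends → [1]
13 → extends → [1, 13]
10 → replaces 13 → [1, 10]
11 → extends → [1, 10, 11]
15 → extends → [1, 10, 11, 15]
4 → replaces 10 → [1, 4, 11, 15]
2 → replaces 4 → [1, 2, 11, 15]
6 → replaces 11 → [1, 2, 6, 15]
8 → replaces 15 → [1, 2, 6, 8]
7 → replaces 8 → [1, 2, 6, 7]
9 → extends → [1, 2, 6, 7, 9]
12 → extends → [1, 2, 6, 7, 9, 12]
14 → extends → [1, 2, 6, 7, 9, 12, 14]
3 → replaces 6 → [1, 2, 3, 7, 9, 12, 14]
5 → replaces 7 → [1, 2, 3, 5, 9, 12, 14]
Longest strictly increasing subsequence has length 7, so deletions = 15 − 7 = 8.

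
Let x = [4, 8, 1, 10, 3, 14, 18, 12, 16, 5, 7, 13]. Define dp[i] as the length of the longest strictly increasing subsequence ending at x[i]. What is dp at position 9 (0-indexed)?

3

dp[i] = 1 + max{dp[j] : j<i, x[j]<x[i]} (or 1 if no such j):
i:      0  1  2  3  4  5  6  7  8  9 10 11
x[i]:   4  8  1 10  3 14 18 12 16  5  7 13
dp:     1  2  1  3  2  4  5  4  5  3  4  5
At index 9 the value is 3.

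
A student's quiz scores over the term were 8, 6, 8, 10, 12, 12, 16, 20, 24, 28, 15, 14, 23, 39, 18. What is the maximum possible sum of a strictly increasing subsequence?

163

Let S[i] be the best sum of a strictly increasing subsequence ending at i:
i:       1   2   3   4   5   6   7   8   9  10  11  12  13  14  15
a[i]:    8   6   8  10  12  12  16  20  24  28  15  14  23  39  18
S:       8   6  14  24  36  36  52  72  96 124  51  50  95 163  70
Maximum is 163 (e.g. 6 + 8 + 10 + 12 + 16 + 20 + 24 + 28 + 39).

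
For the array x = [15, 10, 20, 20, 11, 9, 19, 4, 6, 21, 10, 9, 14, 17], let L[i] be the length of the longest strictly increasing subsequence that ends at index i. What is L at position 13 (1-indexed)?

dp[i] = 1 + max{dp[j] : j<i, x[j]<x[i]} (or 1 if no such j):
i:      1  2  3  4  5  6  7  8  9 10 11 12 13 14
x[i]:  15 10 20 20 11  9 19  4  6 21 10  9 14 17
dp:     1  1  2  2  2  1  3  1  2  4  3  3  4  5
At index 13 the value is 4.

4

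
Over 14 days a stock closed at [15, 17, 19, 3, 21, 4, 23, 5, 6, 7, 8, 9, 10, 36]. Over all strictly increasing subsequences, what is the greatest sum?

131

Let S[i] be the best sum of a strictly increasing subsequence ending at i:
i:       1   2   3   4   5   6   7   8   9  10  11  12  13  14
a[i]:   15  17  19   3  21   4  23   5   6   7   8   9  10  36
S:      15  32  51   3  72   7  95  12  18  25  33  42  52 131
Maximum is 131 (e.g. 15 + 17 + 19 + 21 + 23 + 36).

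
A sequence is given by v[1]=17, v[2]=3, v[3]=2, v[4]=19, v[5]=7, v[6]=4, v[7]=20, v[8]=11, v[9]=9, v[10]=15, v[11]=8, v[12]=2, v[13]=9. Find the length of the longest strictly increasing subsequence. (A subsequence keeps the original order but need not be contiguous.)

4

Track the smallest tail for each achievable length (strict):
17 → extends → [17]
3 → replaces 17 → [3]
2 → replaces 3 → [2]
19 → extends → [2, 19]
7 → replaces 19 → [2, 7]
4 → replaces 7 → [2, 4]
20 → extends → [2, 4, 20]
11 → replaces 20 → [2, 4, 11]
9 → replaces 11 → [2, 4, 9]
15 → extends → [2, 4, 9, 15]
8 → replaces 9 → [2, 4, 8, 15]
2 → already a tail → [2, 4, 8, 15]
9 → replaces 15 → [2, 4, 8, 9]
Four tails, so the longest strictly increasing subsequence has length 4 (e.g. 3, 7, 11, 15).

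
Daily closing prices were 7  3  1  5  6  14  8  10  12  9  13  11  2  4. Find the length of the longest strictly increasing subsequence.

Let dp[i] be the length of the longest such subsequence ending at index i:
i:      1  2  3  4  5  6  7  8  9 10 11 12 13 14
a[i]:   7  3  1  5  6 14  8 10 12  9 13 11  2  4
dp:     1  1  1  2  3  4  4  5  6  5  7  6  2  3
Maximum dp value is 7.

7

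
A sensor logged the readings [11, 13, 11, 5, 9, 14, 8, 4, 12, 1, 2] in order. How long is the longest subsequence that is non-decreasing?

3

Track the smallest tail for each achievable length (allowing ties):
11 → extends → [11]
13 → extends → [11, 13]
11 → replaces 13 → [11, 11]
5 → replaces 11 → [5, 11]
9 → replaces 11 → [5, 9]
14 → extends → [5, 9, 14]
8 → replaces 9 → [5, 8, 14]
4 → replaces 5 → [4, 8, 14]
12 → replaces 14 → [4, 8, 12]
1 → replaces 4 → [1, 8, 12]
2 → replaces 8 → [1, 2, 12]
Three tails, so the longest non-decreasing subsequence has length 3 (e.g. 11, 13, 14).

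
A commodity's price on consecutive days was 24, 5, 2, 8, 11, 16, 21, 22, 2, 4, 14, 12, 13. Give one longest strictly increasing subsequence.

Patience tails give the LIS length; then backtrack through the dp parents:
24 → extends → [24]
5 → replaces 24 → [5]
2 → replaces 5 → [2]
8 → extends → [2, 8]
11 → extends → [2, 8, 11]
16 → extends → [2, 8, 11, 16]
21 → extends → [2, 8, 11, 16, 21]
22 → extends → [2, 8, 11, 16, 21, 22]
2 → already a tail → [2, 8, 11, 16, 21, 22]
4 → replaces 8 → [2, 4, 11, 16, 21, 22]
14 → replaces 16 → [2, 4, 11, 14, 21, 22]
12 → replaces 14 → [2, 4, 11, 12, 21, 22]
13 → replaces 21 → [2, 4, 11, 12, 13, 22]
Length 6; one witness is 5, 8, 11, 16, 21, 22.

5, 8, 11, 16, 21, 22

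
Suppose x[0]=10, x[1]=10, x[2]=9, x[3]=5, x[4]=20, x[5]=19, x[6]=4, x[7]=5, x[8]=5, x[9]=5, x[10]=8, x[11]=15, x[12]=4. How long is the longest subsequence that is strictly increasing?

4

Track the smallest tail for each achievable length (strict):
10 → extends → [10]
10 → already a tail → [10]
9 → replaces 10 → [9]
5 → replaces 9 → [5]
20 → extends → [5, 20]
19 → replaces 20 → [5, 19]
4 → replaces 5 → [4, 19]
5 → replaces 19 → [4, 5]
5 → already a tail → [4, 5]
5 → already a tail → [4, 5]
8 → extends → [4, 5, 8]
15 → extends → [4, 5, 8, 15]
4 → already a tail → [4, 5, 8, 15]
Four tails, so the longest strictly increasing subsequence has length 4 (e.g. 4, 5, 8, 15).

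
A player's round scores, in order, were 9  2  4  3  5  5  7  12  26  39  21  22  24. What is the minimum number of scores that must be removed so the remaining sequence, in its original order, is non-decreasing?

Fewest deletions = n − (longest non-decreasing subsequence).
Patience tails:
9 → extends → [9]
2 → replaces 9 → [2]
4 → extends → [2, 4]
3 → replaces 4 → [2, 3]
5 → extends → [2, 3, 5]
5 → extends → [2, 3, 5, 5]
7 → extends → [2, 3, 5, 5, 7]
12 → extends → [2, 3, 5, 5, 7, 12]
26 → extends → [2, 3, 5, 5, 7, 12, 26]
39 → extends → [2, 3, 5, 5, 7, 12, 26, 39]
21 → replaces 26 → [2, 3, 5, 5, 7, 12, 21, 39]
22 → replaces 39 → [2, 3, 5, 5, 7, 12, 21, 22]
24 → extends → [2, 3, 5, 5, 7, 12, 21, 22, 24]
Longest non-decreasing subsequence has length 9, so deletions = 13 − 9 = 4.

4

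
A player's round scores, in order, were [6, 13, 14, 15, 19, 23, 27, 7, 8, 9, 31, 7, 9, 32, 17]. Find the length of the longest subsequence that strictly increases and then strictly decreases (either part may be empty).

inc[i] = longest strictly increasing subsequence ending at i; dec[i] = longest strictly decreasing subsequence starting at i:
i:      1  2  3  4  5  6  7  8  9 10 11 12 13 14 15
a[i]:   6 13 14 15 19 23 27  7  8  9 31  7  9 32 17
inc:    1  2  3  4  5  6  7  2  3  4  8  2  4  9  5
dec:    1  3  3  3  3  3  3  1  2  2  2  1  1  2  1
Best peak at i=14 (value 32): inc=9, dec=2, length 9+2−1 = 10.

10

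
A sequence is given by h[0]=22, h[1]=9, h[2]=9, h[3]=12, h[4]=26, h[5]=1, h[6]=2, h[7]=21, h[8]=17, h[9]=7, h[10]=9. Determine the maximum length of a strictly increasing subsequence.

Let dp[i] be the length of the longest such subsequence ending at index i:
i:      0  1  2  3  4  5  6  7  8  9 10
h[i]:  22  9  9 12 26  1  2 21 17  7  9
dp:     1  1  1  2  3  1  2  3  3  3  4
Maximum dp value is 4.

4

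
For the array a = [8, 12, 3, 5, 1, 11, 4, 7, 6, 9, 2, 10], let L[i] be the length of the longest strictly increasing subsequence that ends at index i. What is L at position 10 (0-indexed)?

dp[i] = 1 + max{dp[j] : j<i, a[j]<a[i]} (or 1 if no such j):
i:      0  1  2  3  4  5  6  7  8  9 10 11
a[i]:   8 12  3  5  1 11  4  7  6  9  2 10
dp:     1  2  1  2  1  3  2  3  3  4  2  5
At index 10 the value is 2.

2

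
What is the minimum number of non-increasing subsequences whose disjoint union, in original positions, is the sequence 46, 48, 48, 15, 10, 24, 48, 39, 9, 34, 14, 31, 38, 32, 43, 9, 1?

Place each on the leftmost legal pile:
46 → new pile 1 (tops now [46])
48 → new pile 2 (tops now [46, 48])
48 → pile 2 (tops now [46, 48])
15 → pile 1 (tops now [15, 48])
10 → pile 1 (tops now [10, 48])
24 → pile 2 (tops now [10, 24])
48 → new pile 3 (tops now [10, 24, 48])
39 → pile 3 (tops now [10, 24, 39])
9 → pile 1 (tops now [9, 24, 39])
34 → pile 3 (tops now [9, 24, 34])
14 → pile 2 (tops now [9, 14, 34])
31 → pile 3 (tops now [9, 14, 31])
38 → new pile 4 (tops now [9, 14, 31, 38])
32 → pile 4 (tops now [9, 14, 31, 32])
43 → new pile 5 (tops now [9, 14, 31, 32, 43])
9 → pile 1 (tops now [9, 14, 31, 32, 43])
1 → pile 1 (tops now [1, 14, 31, 32, 43])
Five piles.

5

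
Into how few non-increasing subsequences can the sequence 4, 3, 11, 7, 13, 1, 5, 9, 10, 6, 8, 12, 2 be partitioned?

Place each on the leftmost legal pile:
4 → new pile 1 (tops now [4])
3 → pile 1 (tops now [3])
11 → new pile 2 (tops now [3, 11])
7 → pile 2 (tops now [3, 7])
13 → new pile 3 (tops now [3, 7, 13])
1 → pile 1 (tops now [1, 7, 13])
5 → pile 2 (tops now [1, 5, 13])
9 → pile 3 (tops now [1, 5, 9])
10 → new pile 4 (tops now [1, 5, 9, 10])
6 → pile 3 (tops now [1, 5, 6, 10])
8 → pile 4 (tops now [1, 5, 6, 8])
12 → new pile 5 (tops now [1, 5, 6, 8, 12])
2 → pile 2 (tops now [1, 2, 6, 8, 12])
Five piles.

5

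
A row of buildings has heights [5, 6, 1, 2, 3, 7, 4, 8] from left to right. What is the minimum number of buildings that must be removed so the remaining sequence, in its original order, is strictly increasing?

Fewest deletions = n − (longest strictly increasing subsequence).
Patience tails:
5 → extends → [5]
6 → extends → [5, 6]
1 → replaces 5 → [1, 6]
2 → replaces 6 → [1, 2]
3 → extends → [1, 2, 3]
7 → extends → [1, 2, 3, 7]
4 → replaces 7 → [1, 2, 3, 4]
8 → extends → [1, 2, 3, 4, 8]
Longest strictly increasing subsequence has length 5, so deletions = 8 − 5 = 3.

3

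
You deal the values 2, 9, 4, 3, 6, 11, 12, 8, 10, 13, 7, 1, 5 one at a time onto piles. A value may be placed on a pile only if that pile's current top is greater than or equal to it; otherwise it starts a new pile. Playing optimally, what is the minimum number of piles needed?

6

Place each on the leftmost legal pile:
2 → new pile 1 (tops now [2])
9 → new pile 2 (tops now [2, 9])
4 → pile 2 (tops now [2, 4])
3 → pile 2 (tops now [2, 3])
6 → new pile 3 (tops now [2, 3, 6])
11 → new pile 4 (tops now [2, 3, 6, 11])
12 → new pile 5 (tops now [2, 3, 6, 11, 12])
8 → pile 4 (tops now [2, 3, 6, 8, 12])
10 → pile 5 (tops now [2, 3, 6, 8, 10])
13 → new pile 6 (tops now [2, 3, 6, 8, 10, 13])
7 → pile 4 (tops now [2, 3, 6, 7, 10, 13])
1 → pile 1 (tops now [1, 3, 6, 7, 10, 13])
5 → pile 3 (tops now [1, 3, 5, 7, 10, 13])
Six piles.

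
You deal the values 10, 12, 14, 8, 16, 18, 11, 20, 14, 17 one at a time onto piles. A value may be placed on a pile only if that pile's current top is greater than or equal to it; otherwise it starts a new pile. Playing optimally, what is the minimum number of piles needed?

The minimum number of non-increasing subsequences covering a sequence equals the length of its longest strictly increasing subsequence.
LIS length is 6 (e.g. 10, 12, 14, 16, 18, 20), so 6 piles are needed.

6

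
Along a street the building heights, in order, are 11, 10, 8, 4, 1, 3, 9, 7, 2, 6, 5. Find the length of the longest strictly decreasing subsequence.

6

Negate each value so 'decreasing' becomes 'increasing', then run patience tails on the negated sequence:
-11 → extends → [-11]
-10 → extends → [-11, -10]
-8 → extends → [-11, -10, -8]
-4 → extends → [-11, -10, -8, -4]
-1 → extends → [-11, -10, -8, -4, -1]
-3 → replaces -1 → [-11, -10, -8, -4, -3]
-9 → replaces -8 → [-11, -10, -9, -4, -3]
-7 → replaces -4 → [-11, -10, -9, -7, -3]
-2 → extends → [-11, -10, -9, -7, -3, -2]
-6 → replaces -3 → [-11, -10, -9, -7, -6, -2]
-5 → replaces -2 → [-11, -10, -9, -7, -6, -5]
Six tails, so the longest strictly decreasing subsequence of the original has length 6.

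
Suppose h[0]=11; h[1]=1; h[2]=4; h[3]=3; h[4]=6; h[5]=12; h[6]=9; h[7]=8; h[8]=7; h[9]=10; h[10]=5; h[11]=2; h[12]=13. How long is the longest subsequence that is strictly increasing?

6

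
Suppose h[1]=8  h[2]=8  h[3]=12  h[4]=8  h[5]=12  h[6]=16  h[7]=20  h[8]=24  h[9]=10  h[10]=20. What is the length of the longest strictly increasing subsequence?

5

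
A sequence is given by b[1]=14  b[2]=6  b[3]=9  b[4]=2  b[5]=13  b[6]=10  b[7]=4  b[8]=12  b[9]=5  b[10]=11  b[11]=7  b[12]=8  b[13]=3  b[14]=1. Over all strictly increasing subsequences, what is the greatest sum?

Let S[i] be the best sum of a strictly increasing subsequence ending at i:
i:      1  2  3  4  5  6  7  8  9 10 11 12 13 14
b[i]:  14  6  9  2 13 10  4 12  5 11  7  8  3  1
S:     14  6 15  2 28 25  6 37 11 36 18 26  5  1
Maximum is 37 (e.g. 6 + 9 + 10 + 12).

37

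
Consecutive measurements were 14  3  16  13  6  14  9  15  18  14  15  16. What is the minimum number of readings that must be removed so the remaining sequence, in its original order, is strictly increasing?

6

Fewest deletions = n − (longest strictly increasing subsequence).
Patience tails:
14 → extends → [14]
3 → replaces 14 → [3]
16 → extends → [3, 16]
13 → replaces 16 → [3, 13]
6 → replaces 13 → [3, 6]
14 → extends → [3, 6, 14]
9 → replaces 14 → [3, 6, 9]
15 → extends → [3, 6, 9, 15]
18 → extends → [3, 6, 9, 15, 18]
14 → replaces 15 → [3, 6, 9, 14, 18]
15 → replaces 18 → [3, 6, 9, 14, 15]
16 → extends → [3, 6, 9, 14, 15, 16]
Longest strictly increasing subsequence has length 6, so deletions = 12 − 6 = 6.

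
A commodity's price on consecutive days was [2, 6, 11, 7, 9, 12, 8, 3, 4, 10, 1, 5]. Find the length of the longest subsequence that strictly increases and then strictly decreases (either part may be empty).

inc[i] = longest strictly increasing subsequence ending at i; dec[i] = longest strictly decreasing subsequence starting at i:
i:      1  2  3  4  5  6  7  8  9 10 11 12
a[i]:   2  6 11  7  9 12  8  3  4 10  1  5
inc:    1  2  3  3  4  5  4  2  3  5  1  4
dec:    2  3  5  3  4  4  3  2  2  2  1  1
Best peak at i=6 (value 12): inc=5, dec=4, length 5+4−1 = 8.

8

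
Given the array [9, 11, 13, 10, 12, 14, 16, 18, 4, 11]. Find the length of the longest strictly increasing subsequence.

Let dp[i] be the length of the longest such subsequence ending at index i:
i:      1  2  3  4  5  6  7  8  9 10
a[i]:   9 11 13 10 12 14 16 18  4 11
dp:     1  2  3  2  3  4  5  6  1  3
Maximum dp value is 6.

6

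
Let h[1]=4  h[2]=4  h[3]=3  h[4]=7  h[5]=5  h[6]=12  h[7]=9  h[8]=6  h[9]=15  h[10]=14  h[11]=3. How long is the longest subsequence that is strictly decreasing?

4

Negate each value so 'decreasing' becomes 'increasing', then run patience tails on the negated sequence:
-4 → extends → [-4]
-4 → already a tail → [-4]
-3 → extends → [-4, -3]
-7 → replaces -4 → [-7, -3]
-5 → replaces -3 → [-7, -5]
-12 → replaces -7 → [-12, -5]
-9 → replaces -5 → [-12, -9]
-6 → extends → [-12, -9, -6]
-15 → replaces -12 → [-15, -9, -6]
-14 → replaces -9 → [-15, -14, -6]
-3 → extends → [-15, -14, -6, -3]
Four tails, so the longest strictly decreasing subsequence of the original has length 4.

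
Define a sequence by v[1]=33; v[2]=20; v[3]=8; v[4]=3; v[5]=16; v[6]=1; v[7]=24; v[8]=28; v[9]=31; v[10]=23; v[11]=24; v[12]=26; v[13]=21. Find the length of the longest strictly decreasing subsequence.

5

Negate each value so 'decreasing' becomes 'increasing', then run patience tails on the negated sequence:
-33 → extends → [-33]
-20 → extends → [-33, -20]
-8 → extends → [-33, -20, -8]
-3 → extends → [-33, -20, -8, -3]
-16 → replaces -8 → [-33, -20, -16, -3]
-1 → extends → [-33, -20, -16, -3, -1]
-24 → replaces -20 → [-33, -24, -16, -3, -1]
-28 → replaces -24 → [-33, -28, -16, -3, -1]
-31 → replaces -28 → [-33, -31, -16, -3, -1]
-23 → replaces -16 → [-33, -31, -23, -3, -1]
-24 → replaces -23 → [-33, -31, -24, -3, -1]
-26 → replaces -24 → [-33, -31, -26, -3, -1]
-21 → replaces -3 → [-33, -31, -26, -21, -1]
Five tails, so the longest strictly decreasing subsequence of the original has length 5.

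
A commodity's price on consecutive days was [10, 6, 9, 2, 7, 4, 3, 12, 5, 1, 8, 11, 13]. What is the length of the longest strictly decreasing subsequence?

6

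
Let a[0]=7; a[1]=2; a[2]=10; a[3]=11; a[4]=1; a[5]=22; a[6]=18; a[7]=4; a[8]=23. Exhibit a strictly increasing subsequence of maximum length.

Patience tails give the LIS length; then backtrack through the dp parents:
7 → extends → [7]
2 → replaces 7 → [2]
10 → extends → [2, 10]
11 → extends → [2, 10, 11]
1 → replaces 2 → [1, 10, 11]
22 → extends → [1, 10, 11, 22]
18 → replaces 22 → [1, 10, 11, 18]
4 → replaces 10 → [1, 4, 11, 18]
23 → extends → [1, 4, 11, 18, 23]
Length 5; one witness is 7, 10, 11, 22, 23.

7, 10, 11, 22, 23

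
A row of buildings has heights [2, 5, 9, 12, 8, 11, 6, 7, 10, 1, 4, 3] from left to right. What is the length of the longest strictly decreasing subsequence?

5

Negate each value so 'decreasing' becomes 'increasing', then run patience tails on the negated sequence:
-2 → extends → [-2]
-5 → replaces -2 → [-5]
-9 → replaces -5 → [-9]
-12 → replaces -9 → [-12]
-8 → extends → [-12, -8]
-11 → replaces -8 → [-12, -11]
-6 → extends → [-12, -11, -6]
-7 → replaces -6 → [-12, -11, -7]
-10 → replaces -7 → [-12, -11, -10]
-1 → extends → [-12, -11, -10, -1]
-4 → replaces -1 → [-12, -11, -10, -4]
-3 → extends → [-12, -11, -10, -4, -3]
Five tails, so the longest strictly decreasing subsequence of the original has length 5.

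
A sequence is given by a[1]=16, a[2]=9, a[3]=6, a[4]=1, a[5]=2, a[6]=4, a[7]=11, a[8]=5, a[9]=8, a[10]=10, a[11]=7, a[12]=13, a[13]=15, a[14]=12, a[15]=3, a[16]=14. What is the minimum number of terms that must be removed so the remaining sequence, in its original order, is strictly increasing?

8

Fewest deletions = n − (longest strictly increasing subsequence).
Patience tails:
16 → extends → [16]
9 → replaces 16 → [9]
6 → replaces 9 → [6]
1 → replaces 6 → [1]
2 → extends → [1, 2]
4 → extends → [1, 2, 4]
11 → extends → [1, 2, 4, 11]
5 → replaces 11 → [1, 2, 4, 5]
8 → extends → [1, 2, 4, 5, 8]
10 → extends → [1, 2, 4, 5, 8, 10]
7 → replaces 8 → [1, 2, 4, 5, 7, 10]
13 → extends → [1, 2, 4, 5, 7, 10, 13]
15 → extends → [1, 2, 4, 5, 7, 10, 13, 15]
12 → replaces 13 → [1, 2, 4, 5, 7, 10, 12, 15]
3 → replaces 4 → [1, 2, 3, 5, 7, 10, 12, 15]
14 → replaces 15 → [1, 2, 3, 5, 7, 10, 12, 14]
Longest strictly increasing subsequence has length 8, so deletions = 16 − 8 = 8.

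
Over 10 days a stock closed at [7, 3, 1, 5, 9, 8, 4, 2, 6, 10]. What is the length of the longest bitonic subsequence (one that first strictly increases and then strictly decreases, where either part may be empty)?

inc[i] = longest strictly increasing subsequence ending at i; dec[i] = longest strictly decreasing subsequence starting at i:
i:      1  2  3  4  5  6  7  8  9 10
a[i]:   7  3  1  5  9  8  4  2  6 10
inc:    1  1  1  2  3  3  2  2  3  4
dec:    4  2  1  3  4  3  2  1  1  1
Best peak at i=5 (value 9): inc=3, dec=4, length 3+4−1 = 6.

6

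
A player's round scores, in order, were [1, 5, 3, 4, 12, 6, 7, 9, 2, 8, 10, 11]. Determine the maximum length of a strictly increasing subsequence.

Track the smallest tail for each achievable length (strict):
1 → extends → [1]
5 → extends → [1, 5]
3 → replaces 5 → [1, 3]
4 → extends → [1, 3, 4]
12 → extends → [1, 3, 4, 12]
6 → replaces 12 → [1, 3, 4, 6]
7 → extends → [1, 3, 4, 6, 7]
9 → extends → [1, 3, 4, 6, 7, 9]
2 → replaces 3 → [1, 2, 4, 6, 7, 9]
8 → replaces 9 → [1, 2, 4, 6, 7, 8]
10 → extends → [1, 2, 4, 6, 7, 8, 10]
11 → extends → [1, 2, 4, 6, 7, 8, 10, 11]
Eight tails, so the longest strictly increasing subsequence has length 8 (e.g. 1, 3, 4, 6, 7, 9, 10, 11).

8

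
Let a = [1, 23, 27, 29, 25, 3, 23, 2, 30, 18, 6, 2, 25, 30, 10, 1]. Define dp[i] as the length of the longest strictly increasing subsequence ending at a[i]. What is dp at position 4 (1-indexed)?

dp[i] = 1 + max{dp[j] : j<i, a[j]<a[i]} (or 1 if no such j):
i:      1  2  3  4  5  6  7  8  9 10 11 12 13 14 15 16
a[i]:   1 23 27 29 25  3 23  2 30 18  6  2 25 30 10  1
dp:     1  2  3  4  3  2  3  2  5  3  3  2  4  5  4  1
At index 4 the value is 4.

4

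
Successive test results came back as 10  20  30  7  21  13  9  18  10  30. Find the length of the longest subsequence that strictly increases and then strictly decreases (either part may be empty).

6

inc[i] = longest strictly increasing subsequence ending at i; dec[i] = longest strictly decreasing subsequence starting at i:
i:      1  2  3  4  5  6  7  8  9 10
a[i]:  10 20 30  7 21 13  9 18 10 30
inc:    1  2  3  1  3  2  2  3  3  4
dec:    2  3  4  1  3  2  1  2  1  1
Best peak at i=3 (value 30): inc=3, dec=4, length 3+4−1 = 6.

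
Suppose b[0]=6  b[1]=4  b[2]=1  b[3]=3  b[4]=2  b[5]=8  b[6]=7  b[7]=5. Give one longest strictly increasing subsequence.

1, 3, 8

Patience tails give the LIS length; then backtrack through the dp parents:
6 → extends → [6]
4 → replaces 6 → [4]
1 → replaces 4 → [1]
3 → extends → [1, 3]
2 → replaces 3 → [1, 2]
8 → extends → [1, 2, 8]
7 → replaces 8 → [1, 2, 7]
5 → replaces 7 → [1, 2, 5]
Length 3; one witness is 1, 3, 8.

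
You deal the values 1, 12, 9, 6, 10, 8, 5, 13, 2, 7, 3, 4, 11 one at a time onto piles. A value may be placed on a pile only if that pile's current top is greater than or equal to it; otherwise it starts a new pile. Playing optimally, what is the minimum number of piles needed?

Place each on the leftmost legal pile:
1 → new pile 1 (tops now [1])
12 → new pile 2 (tops now [1, 12])
9 → pile 2 (tops now [1, 9])
6 → pile 2 (tops now [1, 6])
10 → new pile 3 (tops now [1, 6, 10])
8 → pile 3 (tops now [1, 6, 8])
5 → pile 2 (tops now [1, 5, 8])
13 → new pile 4 (tops now [1, 5, 8, 13])
2 → pile 2 (tops now [1, 2, 8, 13])
7 → pile 3 (tops now [1, 2, 7, 13])
3 → pile 3 (tops now [1, 2, 3, 13])
4 → pile 4 (tops now [1, 2, 3, 4])
11 → new pile 5 (tops now [1, 2, 3, 4, 11])
Five piles.

5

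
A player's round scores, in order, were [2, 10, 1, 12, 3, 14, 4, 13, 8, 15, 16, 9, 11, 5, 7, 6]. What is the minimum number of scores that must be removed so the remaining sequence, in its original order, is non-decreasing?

Fewest deletions = n − (longest non-decreasing subsequence).
i:      1  2  3  4  5  6  7  8  9 10 11 12 13 14 15 16
a[i]:   2 10  1 12  3 14  4 13  8 15 16  9 11  5  7  6
dp:     1  2  1  3  2  4  3  4  4  5  6  5  6  4  5  5
max dp = 6, so deletions = 16 − 6 = 10.

10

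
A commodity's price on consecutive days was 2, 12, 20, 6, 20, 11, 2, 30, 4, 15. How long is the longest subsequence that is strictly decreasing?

Negate each value so 'decreasing' becomes 'increasing', then run patience tails on the negated sequence:
-2 → extends → [-2]
-12 → replaces -2 → [-12]
-20 → replaces -12 → [-20]
-6 → extends → [-20, -6]
-20 → already a tail → [-20, -6]
-11 → replaces -6 → [-20, -11]
-2 → extends → [-20, -11, -2]
-30 → replaces -20 → [-30, -11, -2]
-4 → replaces -2 → [-30, -11, -4]
-15 → replaces -11 → [-30, -15, -4]
Three tails, so the longest strictly decreasing subsequence of the original has length 3.

3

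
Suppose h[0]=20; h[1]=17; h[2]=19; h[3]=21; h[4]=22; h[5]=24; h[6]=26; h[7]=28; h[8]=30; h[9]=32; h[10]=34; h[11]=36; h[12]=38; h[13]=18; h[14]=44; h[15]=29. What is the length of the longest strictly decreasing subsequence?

Negate each value so 'decreasing' becomes 'increasing', then run patience tails on the negated sequence:
-20 → extends → [-20]
-17 → extends → [-20, -17]
-19 → replaces -17 → [-20, -19]
-21 → replaces -20 → [-21, -19]
-22 → replaces -21 → [-22, -19]
-24 → replaces -22 → [-24, -19]
-26 → replaces -24 → [-26, -19]
-28 → replaces -26 → [-28, -19]
-30 → replaces -28 → [-30, -19]
-32 → replaces -30 → [-32, -19]
-34 → replaces -32 → [-34, -19]
-36 → replaces -34 → [-36, -19]
-38 → replaces -36 → [-38, -19]
-18 → extends → [-38, -19, -18]
-44 → replaces -38 → [-44, -19, -18]
-29 → replaces -19 → [-44, -29, -18]
Three tails, so the longest strictly decreasing subsequence of the original has length 3.

3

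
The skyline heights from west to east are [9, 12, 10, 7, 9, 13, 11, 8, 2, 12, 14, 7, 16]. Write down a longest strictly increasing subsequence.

9, 10, 11, 12, 14, 16

Patience tails give the LIS length; then backtrack through the dp parents:
9 → extends → [9]
12 → extends → [9, 12]
10 → replaces 12 → [9, 10]
7 → replaces 9 → [7, 10]
9 → replaces 10 → [7, 9]
13 → extends → [7, 9, 13]
11 → replaces 13 → [7, 9, 11]
8 → replaces 9 → [7, 8, 11]
2 → replaces 7 → [2, 8, 11]
12 → extends → [2, 8, 11, 12]
14 → extends → [2, 8, 11, 12, 14]
7 → replaces 8 → [2, 7, 11, 12, 14]
16 → extends → [2, 7, 11, 12, 14, 16]
Length 6; one witness is 9, 10, 11, 12, 14, 16.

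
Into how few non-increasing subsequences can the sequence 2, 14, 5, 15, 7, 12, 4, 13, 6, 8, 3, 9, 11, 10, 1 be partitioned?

6

Place each on the leftmost legal pile:
2 → new pile 1 (tops now [2])
14 → new pile 2 (tops now [2, 14])
5 → pile 2 (tops now [2, 5])
15 → new pile 3 (tops now [2, 5, 15])
7 → pile 3 (tops now [2, 5, 7])
12 → new pile 4 (tops now [2, 5, 7, 12])
4 → pile 2 (tops now [2, 4, 7, 12])
13 → new pile 5 (tops now [2, 4, 7, 12, 13])
6 → pile 3 (tops now [2, 4, 6, 12, 13])
8 → pile 4 (tops now [2, 4, 6, 8, 13])
3 → pile 2 (tops now [2, 3, 6, 8, 13])
9 → pile 5 (tops now [2, 3, 6, 8, 9])
11 → new pile 6 (tops now [2, 3, 6, 8, 9, 11])
10 → pile 6 (tops now [2, 3, 6, 8, 9, 10])
1 → pile 1 (tops now [1, 3, 6, 8, 9, 10])
Six piles.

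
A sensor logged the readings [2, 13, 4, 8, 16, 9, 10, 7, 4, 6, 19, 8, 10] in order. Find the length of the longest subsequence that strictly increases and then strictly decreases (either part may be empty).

7

inc[i] = longest strictly increasing subsequence ending at i; dec[i] = longest strictly decreasing subsequence starting at i:
i:      1  2  3  4  5  6  7  8  9 10 11 12 13
a[i]:   2 13  4  8 16  9 10  7  4  6 19  8 10
inc:    1  2  2  3  4  4  5  3  2  3  6  4  5
dec:    1  4  1  3  4  3  3  2  1  1  2  1  1
Best peak at i=5 (value 16): inc=4, dec=4, length 4+4−1 = 7.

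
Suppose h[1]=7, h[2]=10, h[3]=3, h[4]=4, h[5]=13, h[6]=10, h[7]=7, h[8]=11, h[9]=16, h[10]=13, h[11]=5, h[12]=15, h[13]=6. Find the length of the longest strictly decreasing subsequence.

4

Negate each value so 'decreasing' becomes 'increasing', then run patience tails on the negated sequence:
-7 → extends → [-7]
-10 → replaces -7 → [-10]
-3 → extends → [-10, -3]
-4 → replaces -3 → [-10, -4]
-13 → replaces -10 → [-13, -4]
-10 → replaces -4 → [-13, -10]
-7 → extends → [-13, -10, -7]
-11 → replaces -10 → [-13, -11, -7]
-16 → replaces -13 → [-16, -11, -7]
-13 → replaces -11 → [-16, -13, -7]
-5 → extends → [-16, -13, -7, -5]
-15 → replaces -13 → [-16, -15, -7, -5]
-6 → replaces -5 → [-16, -15, -7, -6]
Four tails, so the longest strictly decreasing subsequence of the original has length 4.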